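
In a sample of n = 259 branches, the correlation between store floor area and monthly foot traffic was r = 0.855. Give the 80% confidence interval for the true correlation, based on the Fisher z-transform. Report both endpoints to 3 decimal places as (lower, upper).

(0.832, 0.875)

Fisher z: z_r = atanh(r) = ½·ln((1+0.855)/(1−0.855)) = 1.274453
SE(z) = 1/√(n−3) = 1/√256 = 0.062500
80% ⇒ z* = 1.282; margin = 1.282·0.062500 = 0.080125
CI on z-scale: (1.194328, 1.354578)
Back-transform: tanh(1.194328) = 0.831916, tanh(1.354578) = 0.875130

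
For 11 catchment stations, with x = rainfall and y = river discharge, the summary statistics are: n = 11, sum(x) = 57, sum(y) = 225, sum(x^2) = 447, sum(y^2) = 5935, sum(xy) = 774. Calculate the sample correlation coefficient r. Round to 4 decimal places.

-0.8718

S_xy = nΣxy − ΣxΣy = 11·774 − 57·225 = 8514 − 12825 = -4311
S_xx = nΣx² − (Σx)² = 11·447 − 57² = 4917 − 3249 = 1668
S_yy = nΣy² − (Σy)² = 11·5935 − 225² = 65285 − 50625 = 14660
r = S_xy / √(S_xx·S_yy) = -4311 / √(1668·14660) = -4311 / √24452880 = -4311 / 4944.9853 = -0.8718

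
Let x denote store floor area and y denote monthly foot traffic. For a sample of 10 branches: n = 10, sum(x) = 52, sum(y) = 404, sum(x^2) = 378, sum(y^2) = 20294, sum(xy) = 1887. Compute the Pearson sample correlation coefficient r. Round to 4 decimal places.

Numerator: nΣxy − (Σx)(Σy) = 10·1887 − (52)(404) = -2138
Denominator: √[(nΣx²−(Σx)²)(nΣy²−(Σy)²)]
  nΣx²−(Σx)² = 10·378 − 2704 = 1076;  nΣy²−(Σy)² = 10·20294 − 163216 = 39724
  √(1076·39724) = √42743024 = 6537.8149
r = -2138 / 6537.8149 = -0.3270

-0.3270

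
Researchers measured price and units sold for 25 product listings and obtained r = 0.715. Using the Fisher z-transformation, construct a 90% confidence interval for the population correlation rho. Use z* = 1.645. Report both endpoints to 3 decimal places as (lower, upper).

(0.498, 0.848)

z_r = atanh(0.715) = 0.897340;  SE = 1/√(n−3) = 1/√22 = 0.213201
z-limits: 0.897340 ± 1.645·0.213201 = 0.897340 ± 0.350716 = [0.546624, 1.248056]
ρ-limits: (tanh 0.546624, tanh 1.248056) = (0.498, 0.848)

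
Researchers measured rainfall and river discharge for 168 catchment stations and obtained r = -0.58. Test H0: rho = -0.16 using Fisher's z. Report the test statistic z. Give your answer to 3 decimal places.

Fisher z: atanh(-0.58) = -0.662463, atanh(-0.16) = -0.161387
z = (z_r − z_0)·√(n−3) = (-0.662463 − (-0.161387))·√165 = -0.501076 · 12.845233 = -6.436

-6.436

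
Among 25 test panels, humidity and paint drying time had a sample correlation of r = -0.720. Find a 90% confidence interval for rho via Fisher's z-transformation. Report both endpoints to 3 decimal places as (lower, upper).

Fisher z: z_r = atanh(r) = ½·ln((1+(-0.720))/(1−(-0.720))) = -0.907645
SE(z) = 1/√(n−3) = 1/√22 = 0.213201
90% ⇒ z* = 1.645; margin = 1.645·0.213201 = 0.350716
CI on z-scale: (-1.258361, -0.556929)
Back-transform: tanh(-1.258361) = -0.850612, tanh(-0.556929) = -0.505695

(-0.851, -0.506)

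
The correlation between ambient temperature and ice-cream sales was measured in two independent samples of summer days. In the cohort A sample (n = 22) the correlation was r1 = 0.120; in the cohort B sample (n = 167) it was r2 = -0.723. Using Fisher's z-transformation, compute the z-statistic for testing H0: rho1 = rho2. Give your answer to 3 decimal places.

4.269

z1 = atanh(0.120) = 0.120581,  z2 = atanh(-0.723) = -0.913902
SE = √(1/(n1−3) + 1/(n2−3)) = √(1/19 + 1/164) = √(0.0526316 + 0.0060976) = √0.0587292 = 0.242341
z = (z1 − z2)/SE = (0.120581 − (-0.913902)) / 0.242341 = 1.034483 / 0.242341 = 4.269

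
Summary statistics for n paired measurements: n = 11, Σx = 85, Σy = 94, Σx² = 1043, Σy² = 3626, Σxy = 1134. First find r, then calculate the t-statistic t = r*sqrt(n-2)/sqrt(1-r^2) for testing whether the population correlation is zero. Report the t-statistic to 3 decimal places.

Numerator: nΣxy − (Σx)(Σy) = 11·1134 − (85)(94) = 4484
Denominator: √[(nΣx²−(Σx)²)(nΣy²−(Σy)²)]
  nΣx²−(Σx)² = 11·1043 − 7225 = 4248;  nΣy²−(Σy)² = 11·3626 − 8836 = 31050
  √(4248·31050) = √131900400 = 11484.7899
r = 4484 / 11484.7899 = 0.3904
t = r·√(n−2)/√(1−r²) = 0.3904·√9 / √(1−0.152412) = 1.171200 / 0.920645 = 1.272

1.272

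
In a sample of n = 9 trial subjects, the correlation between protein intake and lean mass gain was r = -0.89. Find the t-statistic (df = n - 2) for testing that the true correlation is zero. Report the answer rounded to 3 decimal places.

t = r·√(n−2) / √(1−r²) with r = -0.89, n = 9
  = -0.89·√7 / √(1 − 0.7921)
  = -0.89·2.645751 / 0.455961
  = -2.354718 / 0.455961 = -5.164

-5.164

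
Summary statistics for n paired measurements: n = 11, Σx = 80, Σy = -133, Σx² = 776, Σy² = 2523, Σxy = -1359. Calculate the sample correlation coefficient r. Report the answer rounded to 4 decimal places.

-0.9294

S_xy = nΣxy − ΣxΣy = 11·(-1359) − 80·(-133) = -14949 − (-10640) = -4309
S_xx = nΣx² − (Σx)² = 11·776 − 80² = 8536 − 6400 = 2136
S_yy = nΣy² − (Σy)² = 11·2523 − (-133)² = 27753 − 17689 = 10064
r = S_xy / √(S_xx·S_yy) = -4309 / √(2136·10064) = -4309 / √21496704 = -4309 / 4636.4538 = -0.9294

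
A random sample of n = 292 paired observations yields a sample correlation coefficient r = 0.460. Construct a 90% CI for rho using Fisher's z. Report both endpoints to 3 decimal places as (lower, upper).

Fisher z: z_r = atanh(r) = ½·ln((1+0.460)/(1−0.460)) = 0.497311
SE(z) = 1/√(n−3) = 1/√289 = 0.058824
90% ⇒ z* = 1.645; margin = 1.645·0.058824 = 0.096765
CI on z-scale: (0.400546, 0.594076)
Back-transform: tanh(0.400546) = 0.380416, tanh(0.594076) = 0.532821

(0.380, 0.533)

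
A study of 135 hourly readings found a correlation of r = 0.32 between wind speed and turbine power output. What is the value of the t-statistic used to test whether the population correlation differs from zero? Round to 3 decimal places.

t = r·√(n−2) / √(1−r²) with r = 0.32, n = 135
  = 0.32·√133 / √(1 − 0.1024)
  = 0.32·11.532563 / 0.947418
  = 3.690420 / 0.947418 = 3.895

3.895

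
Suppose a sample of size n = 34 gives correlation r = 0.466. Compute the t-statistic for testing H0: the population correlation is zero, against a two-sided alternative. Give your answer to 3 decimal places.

t = r·√(n−2) / √(1−r²) with r = 0.466, n = 34
  = 0.466·√32 / √(1 − 0.217156)
  = 0.466·5.656854 / 0.884785
  = 2.636094 / 0.884785 = 2.979

2.979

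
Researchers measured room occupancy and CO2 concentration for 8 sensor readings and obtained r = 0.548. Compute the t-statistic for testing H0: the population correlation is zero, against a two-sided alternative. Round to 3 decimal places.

1 − r² = 1 − 0.300304 = 0.699696;  √(1−r²) = 0.836478
√(n−2) = √6 = 2.449490
t = r·√(n−2)/√(1−r²) = 0.548 · 2.449490 / 0.836478 = 1.605

1.605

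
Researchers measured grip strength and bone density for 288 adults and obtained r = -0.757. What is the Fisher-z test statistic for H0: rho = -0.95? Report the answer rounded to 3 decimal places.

z_r = atanh(-0.757) = -0.989151,  z_0 = atanh(-0.95) = -1.831781
SE = 1/√(n−3) = 1/√285 = 0.059235
z = (z_r − z_0)/SE = (-0.989151 − (-1.831781)) / 0.059235 = 0.842630 / 0.059235 = 14.225

14.225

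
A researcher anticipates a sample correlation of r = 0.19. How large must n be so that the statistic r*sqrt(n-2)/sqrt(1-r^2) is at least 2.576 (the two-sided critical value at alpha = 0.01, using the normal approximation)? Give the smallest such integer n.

r√(n−2)/√(1−r²) ≥ 2.576  ⇔  n−2 ≥ (2.576)²·(1−r²)/r²
(1−r²)/r² = (1−0.0361)/0.0361 = 26.7008
n ≥ 2 + 6.635776·26.7008 = 2 + 177.1805 = 179.1805
⌈179.1805⌉ = 180

180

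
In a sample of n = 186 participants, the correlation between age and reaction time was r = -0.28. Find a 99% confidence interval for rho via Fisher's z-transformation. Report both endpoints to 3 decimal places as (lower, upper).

z_r = atanh(-0.28) = -0.287682;  SE = 1/√(n−3) = 1/√183 = 0.073922
z-limits: -0.287682 ± 2.576·0.073922 = -0.287682 ± 0.190423 = [-0.478105, -0.097259]
ρ-limits: (tanh -0.478105, tanh -0.097259) = (-0.445, -0.097)

(-0.445, -0.097)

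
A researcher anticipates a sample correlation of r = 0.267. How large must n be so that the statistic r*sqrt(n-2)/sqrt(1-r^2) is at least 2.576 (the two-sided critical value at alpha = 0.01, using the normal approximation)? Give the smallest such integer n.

r√(n−2)/√(1−r²) ≥ 2.576  ⇔  n−2 ≥ (2.576)²·(1−r²)/r²
(1−r²)/r² = (1−0.071289)/0.071289 = 13.0274
n ≥ 2 + 6.635776·13.0274 = 2 + 86.4469 = 88.4469
⌈88.4469⌉ = 89

89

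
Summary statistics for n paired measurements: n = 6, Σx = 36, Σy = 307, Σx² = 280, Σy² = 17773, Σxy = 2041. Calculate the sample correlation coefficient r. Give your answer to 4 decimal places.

0.5474

Numerator: nΣxy − (Σx)(Σy) = 6·2041 − (36)(307) = 1194
Denominator: √[(nΣx²−(Σx)²)(nΣy²−(Σy)²)]
  nΣx²−(Σx)² = 6·280 − 1296 = 384;  nΣy²−(Σy)² = 6·17773 − 94249 = 12389
  √(384·12389) = √4757376 = 2181.1410
r = 1194 / 2181.1410 = 0.5474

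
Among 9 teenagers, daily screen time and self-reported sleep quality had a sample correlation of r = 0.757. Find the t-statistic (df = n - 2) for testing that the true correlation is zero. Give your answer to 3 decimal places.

t = r·√(n−2) / √(1−r²) with r = 0.757, n = 9
  = 0.757·√7 / √(1 − 0.573049)
  = 0.757·2.645751 / 0.653415
  = 2.002834 / 0.653415 = 3.065

3.065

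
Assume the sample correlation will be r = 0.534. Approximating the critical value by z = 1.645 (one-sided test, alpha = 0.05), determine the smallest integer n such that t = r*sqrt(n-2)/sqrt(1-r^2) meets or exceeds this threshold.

r√(n−2)/√(1−r²) ≥ 1.645  ⇔  n−2 ≥ (1.645)²·(1−r²)/r²
(1−r²)/r² = (1−0.285156)/0.285156 = 2.5069
n ≥ 2 + 2.706025·2.5069 = 2 + 6.7837 = 8.7837
⌈8.7837⌉ = 9

9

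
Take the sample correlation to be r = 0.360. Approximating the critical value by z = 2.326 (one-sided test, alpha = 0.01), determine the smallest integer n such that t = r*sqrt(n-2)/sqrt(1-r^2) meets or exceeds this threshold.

39

r√(n−2)/√(1−r²) ≥ 2.326  ⇔  n−2 ≥ (2.326)²·(1−r²)/r²
(1−r²)/r² = (1−0.129600)/0.129600 = 6.7160
n ≥ 2 + 5.410276·6.7160 = 2 + 36.3354 = 38.3354
⌈38.3354⌉ = 39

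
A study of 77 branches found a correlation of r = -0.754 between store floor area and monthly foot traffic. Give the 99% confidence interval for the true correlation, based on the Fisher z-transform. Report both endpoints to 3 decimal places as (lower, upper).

z_r = atanh(-0.754) = -0.982161;  SE = 1/√(n−3) = 1/√74 = 0.116248
z-limits: -0.982161 ± 2.576·0.116248 = -0.982161 ± 0.299455 = [-1.281616, -0.682706]
ρ-limits: (tanh -1.281616, tanh -0.682706) = (-0.857, -0.593)

(-0.857, -0.593)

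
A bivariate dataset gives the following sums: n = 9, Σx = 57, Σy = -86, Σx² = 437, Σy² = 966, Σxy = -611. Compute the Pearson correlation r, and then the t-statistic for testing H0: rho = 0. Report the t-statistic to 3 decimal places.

-2.167

S_xy = nΣxy − ΣxΣy = 9·(-611) − 57·(-86) = -5499 − (-4902) = -597
S_xx = nΣx² − (Σx)² = 9·437 − 57² = 3933 − 3249 = 684
S_yy = nΣy² − (Σy)² = 9·966 − (-86)² = 8694 − 7396 = 1298
r = S_xy / √(S_xx·S_yy) = -597 / √(684·1298) = -597 / √887832 = -597 / 942.2484 = -0.6336
t = r·√(n−2)/√(1−r²) = -0.6336·√7 / √(1−0.401449) = -1.676348 / 0.773661 = -2.167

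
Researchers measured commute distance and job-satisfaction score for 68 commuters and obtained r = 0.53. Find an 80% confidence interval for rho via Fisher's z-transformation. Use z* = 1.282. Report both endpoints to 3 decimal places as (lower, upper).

(0.406, 0.635)

z_r = atanh(0.53) = 0.590145;  SE = 1/√(n−3) = 1/√65 = 0.124035
z-limits: 0.590145 ± 1.282·0.124035 = 0.590145 ± 0.159013 = [0.431132, 0.749158]
ρ-limits: (tanh 0.431132, tanh 0.749158) = (0.406, 0.635)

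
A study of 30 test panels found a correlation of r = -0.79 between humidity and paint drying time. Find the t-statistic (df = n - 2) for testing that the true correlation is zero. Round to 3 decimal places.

-6.818

t = r·√(n−2) / √(1−r²) with r = -0.79, n = 30
  = -0.79·√28 / √(1 − 0.6241)
  = -0.79·5.291503 / 0.613107
  = -4.180287 / 0.613107 = -6.818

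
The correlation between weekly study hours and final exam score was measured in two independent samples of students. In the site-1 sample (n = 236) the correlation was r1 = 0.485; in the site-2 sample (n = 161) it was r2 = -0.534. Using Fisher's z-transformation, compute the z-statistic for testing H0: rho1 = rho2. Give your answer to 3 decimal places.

z1 = atanh(0.485) = 0.529502,  z2 = atanh(-0.534) = -0.595724
SE = √(1/(n1−3) + 1/(n2−3)) = √(1/233 + 1/158) = √(0.0042918 + 0.0063291) = √0.0106209 = 0.103058
z = (z1 − z2)/SE = (0.529502 − (-0.595724)) / 0.103058 = 1.125226 / 0.103058 = 10.918

10.918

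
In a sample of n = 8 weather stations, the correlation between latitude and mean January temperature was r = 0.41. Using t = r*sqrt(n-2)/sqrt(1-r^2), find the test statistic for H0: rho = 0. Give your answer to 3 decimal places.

t = r·√(n−2) / √(1−r²) with r = 0.41, n = 8
  = 0.41·√6 / √(1 − 0.1681)
  = 0.41·2.449490 / 0.912086
  = 1.004291 / 0.912086 = 1.101

1.101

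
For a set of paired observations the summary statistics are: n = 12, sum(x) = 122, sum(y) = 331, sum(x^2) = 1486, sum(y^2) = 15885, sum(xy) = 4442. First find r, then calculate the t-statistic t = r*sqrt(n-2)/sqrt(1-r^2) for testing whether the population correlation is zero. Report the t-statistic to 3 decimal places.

S_xy = nΣxy − ΣxΣy = 12·4442 − 122·331 = 53304 − 40382 = 12922
S_xx = nΣx² − (Σx)² = 12·1486 − 122² = 17832 − 14884 = 2948
S_yy = nΣy² − (Σy)² = 12·15885 − 331² = 190620 − 109561 = 81059
r = S_xy / √(S_xx·S_yy) = 12922 / √(2948·81059) = 12922 / √238961932 = 12922 / 15458.3936 = 0.8359
t = r·√(n−2)/√(1−r²) = 0.8359·√10 / √(1−0.698729) = 2.643348 / 0.548882 = 4.816

4.816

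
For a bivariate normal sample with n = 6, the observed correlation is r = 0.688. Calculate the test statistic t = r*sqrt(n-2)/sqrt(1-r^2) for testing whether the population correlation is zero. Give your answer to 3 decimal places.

t = r·√(n−2) / √(1−r²) with r = 0.688, n = 6
  = 0.688·√4 / √(1 − 0.473344)
  = 0.688·2.000000 / 0.725711
  = 1.376000 / 0.725711 = 1.896

1.896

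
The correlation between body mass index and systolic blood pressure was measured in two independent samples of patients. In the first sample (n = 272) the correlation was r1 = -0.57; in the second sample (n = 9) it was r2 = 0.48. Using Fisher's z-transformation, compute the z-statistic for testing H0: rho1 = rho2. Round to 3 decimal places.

Fisher z-transforms: z1 = atanh(-0.57) = -0.647523, z2 = atanh(0.48) = 0.522984; difference d = -1.170507
Var(d) = 1/269 + 1/6 = 0.0037175 + 0.1666667 = 0.1703842
z = d/√Var(d) = -1.170507 / √0.1703842 = -1.170507 / 0.412776 = -2.836

-2.836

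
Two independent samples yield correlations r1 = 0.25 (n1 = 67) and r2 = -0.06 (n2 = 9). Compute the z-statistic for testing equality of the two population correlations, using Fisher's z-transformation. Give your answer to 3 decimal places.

Fisher z-transforms: z1 = atanh(0.25) = 0.255413, z2 = atanh(-0.06) = -0.060072; difference d = 0.315485
Var(d) = 1/64 + 1/6 = 0.0156250 + 0.1666667 = 0.1822917
z = d/√Var(d) = 0.315485 / √0.1822917 = 0.315485 / 0.426956 = 0.739

0.739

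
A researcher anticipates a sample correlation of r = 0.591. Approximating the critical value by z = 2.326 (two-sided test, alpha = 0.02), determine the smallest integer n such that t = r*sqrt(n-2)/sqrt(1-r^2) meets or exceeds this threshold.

13

Need r·√(n−2)/√(1−r²) ≥ 2.326
√(n−2) ≥ 2.326·√(1−0.349281) / 0.591 = 2.326·0.806672 / 0.591 = 3.1748
n−2 ≥ 10.0794  ⇒  n ≥ 12.0794
Smallest integer n = 13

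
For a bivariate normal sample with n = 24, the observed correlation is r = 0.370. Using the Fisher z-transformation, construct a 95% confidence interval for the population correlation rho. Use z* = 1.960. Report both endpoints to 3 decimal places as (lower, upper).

(-0.039, 0.673)

Fisher z: z_r = atanh(r) = ½·ln((1+0.370)/(1−0.370)) = 0.388423
SE(z) = 1/√(n−3) = 1/√21 = 0.218218
95% ⇒ z* = 1.960; margin = 1.960·0.218218 = 0.427707
CI on z-scale: (-0.039284, 0.816130)
Back-transform: tanh(-0.039284) = -0.039264, tanh(0.816130) = 0.672958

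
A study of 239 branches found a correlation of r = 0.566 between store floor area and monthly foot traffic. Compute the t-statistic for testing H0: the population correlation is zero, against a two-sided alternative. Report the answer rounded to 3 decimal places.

10.569

1 − r² = 1 − 0.320356 = 0.679644;  √(1−r²) = 0.824405
√(n−2) = √237 = 15.394804
t = r·√(n−2)/√(1−r²) = 0.566 · 15.394804 / 0.824405 = 10.569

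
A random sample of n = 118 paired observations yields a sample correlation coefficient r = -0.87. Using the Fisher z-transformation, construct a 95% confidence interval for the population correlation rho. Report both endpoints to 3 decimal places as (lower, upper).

(-0.908, -0.818)

Fisher z: z_r = atanh(r) = ½·ln((1+(-0.87))/(1−(-0.87))) = -1.333080
SE(z) = 1/√(n−3) = 1/√115 = 0.093250
95% ⇒ z* = 1.960; margin = 1.960·0.093250 = 0.182770
CI on z-scale: (-1.515850, -1.150310)
Back-transform: tanh(-1.515850) = -0.907972, tanh(-1.150310) = -0.817857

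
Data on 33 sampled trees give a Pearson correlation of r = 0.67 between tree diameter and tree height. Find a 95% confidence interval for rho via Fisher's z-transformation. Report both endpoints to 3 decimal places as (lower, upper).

(0.424, 0.824)

Fisher z: z_r = atanh(r) = ½·ln((1+0.67)/(1−0.67)) = 0.810743
SE(z) = 1/√(n−3) = 1/√30 = 0.182574
95% ⇒ z* = 1.960; margin = 1.960·0.182574 = 0.357845
CI on z-scale: (0.452898, 1.168588)
Back-transform: tanh(0.452898) = 0.424278, tanh(1.168588) = 0.823819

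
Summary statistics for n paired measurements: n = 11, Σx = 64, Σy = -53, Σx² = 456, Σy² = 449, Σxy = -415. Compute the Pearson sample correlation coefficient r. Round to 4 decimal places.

S_xy = nΣxy − ΣxΣy = 11·(-415) − 64·(-53) = -4565 − (-3392) = -1173
S_xx = nΣx² − (Σx)² = 11·456 − 64² = 5016 − 4096 = 920
S_yy = nΣy² − (Σy)² = 11·449 − (-53)² = 4939 − 2809 = 2130
r = S_xy / √(S_xx·S_yy) = -1173 / √(920·2130) = -1173 / √1959600 = -1173 / 1399.8571 = -0.8379

-0.8379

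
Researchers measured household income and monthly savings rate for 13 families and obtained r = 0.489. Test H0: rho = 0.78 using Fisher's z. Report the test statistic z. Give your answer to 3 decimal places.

-1.615

Fisher z: atanh(0.489) = 0.534745, atanh(0.78) = 1.045371
z = (z_r − z_0)·√(n−3) = (0.534745 − 1.045371)·√10 = -0.510626 · 3.162278 = -1.615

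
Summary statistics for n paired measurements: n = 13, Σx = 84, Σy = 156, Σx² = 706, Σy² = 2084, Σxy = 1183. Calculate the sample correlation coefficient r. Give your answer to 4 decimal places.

0.9407

S_xy = nΣxy − ΣxΣy = 13·1183 − 84·156 = 15379 − 13104 = 2275
S_xx = nΣx² − (Σx)² = 13·706 − 84² = 9178 − 7056 = 2122
S_yy = nΣy² − (Σy)² = 13·2084 − 156² = 27092 − 24336 = 2756
r = S_xy / √(S_xx·S_yy) = 2275 / √(2122·2756) = 2275 / √5848232 = 2275 / 2418.3118 = 0.9407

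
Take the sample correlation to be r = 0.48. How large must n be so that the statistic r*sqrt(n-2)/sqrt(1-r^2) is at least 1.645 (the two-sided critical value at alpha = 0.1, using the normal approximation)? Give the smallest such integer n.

12

Need r·√(n−2)/√(1−r²) ≥ 1.645
√(n−2) ≥ 1.645·√(1−0.2304) / 0.48 = 1.645·0.877268 / 0.48 = 3.0065
n−2 ≥ 9.0390  ⇒  n ≥ 11.0390
Smallest integer n = 12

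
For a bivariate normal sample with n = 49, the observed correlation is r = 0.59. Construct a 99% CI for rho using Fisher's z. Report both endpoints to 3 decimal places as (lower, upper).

z_r = atanh(0.59) = 0.677666;  SE = 1/√(n−3) = 1/√46 = 0.147442
z-limits: 0.677666 ± 2.576·0.147442 = 0.677666 ± 0.379811 = [0.297855, 1.057477]
ρ-limits: (tanh 0.297855, tanh 1.057477) = (0.289, 0.785)

(0.289, 0.785)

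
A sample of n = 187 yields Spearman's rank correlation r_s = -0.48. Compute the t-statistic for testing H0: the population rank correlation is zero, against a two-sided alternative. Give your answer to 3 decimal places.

1 − r_s² = 1 − 0.2304 = 0.7696;  √(1−r_s²) = 0.877268
√(n−2) = √185 = 13.601471
t = r_s·√(n−2)/√(1−r_s²) = -0.48 · 13.601471 / 0.877268 = -7.442

-7.442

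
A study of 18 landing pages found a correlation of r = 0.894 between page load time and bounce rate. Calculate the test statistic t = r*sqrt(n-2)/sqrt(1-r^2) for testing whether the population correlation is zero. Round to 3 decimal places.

7.981

1 − r² = 1 − 0.799236 = 0.200764;  √(1−r²) = 0.448067
√(n−2) = √16 = 4.000000
t = r·√(n−2)/√(1−r²) = 0.894 · 4.000000 / 0.448067 = 7.981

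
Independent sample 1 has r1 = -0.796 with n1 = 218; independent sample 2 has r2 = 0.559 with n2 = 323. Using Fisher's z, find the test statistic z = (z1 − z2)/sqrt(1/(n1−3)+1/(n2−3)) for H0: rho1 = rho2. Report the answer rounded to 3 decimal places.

-19.493

Fisher z-transforms: z1 = atanh(-0.796) = -1.087599, z2 = atanh(0.559) = 0.631377; difference d = -1.718976
Var(d) = 1/215 + 1/320 = 0.0046512 + 0.0031250 = 0.0077762
z = d/√Var(d) = -1.718976 / √0.0077762 = -1.718976 / 0.088183 = -19.493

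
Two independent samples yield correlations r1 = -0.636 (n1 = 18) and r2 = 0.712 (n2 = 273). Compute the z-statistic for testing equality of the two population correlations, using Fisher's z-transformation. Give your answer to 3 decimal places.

-6.192

Fisher z-transforms: z1 = atanh(-0.636) = -0.751428, z2 = atanh(0.712) = 0.891229; difference d = -1.642657
Var(d) = 1/15 + 1/270 = 0.0666667 + 0.0037037 = 0.0703704
z = d/√Var(d) = -1.642657 / √0.0703704 = -1.642657 / 0.265274 = -6.192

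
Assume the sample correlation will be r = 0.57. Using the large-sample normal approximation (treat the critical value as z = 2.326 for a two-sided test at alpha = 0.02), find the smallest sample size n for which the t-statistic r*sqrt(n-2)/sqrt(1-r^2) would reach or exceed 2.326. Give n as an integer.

Need r·√(n−2)/√(1−r²) ≥ 2.326
√(n−2) ≥ 2.326·√(1−0.3249) / 0.57 = 2.326·0.821645 / 0.57 = 3.3529
n−2 ≥ 11.2419  ⇒  n ≥ 13.2419
Smallest integer n = 14

14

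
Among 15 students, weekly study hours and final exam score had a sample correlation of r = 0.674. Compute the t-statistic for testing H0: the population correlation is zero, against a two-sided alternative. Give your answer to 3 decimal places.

1 − r² = 1 − 0.454276 = 0.545724;  √(1−r²) = 0.738731
√(n−2) = √13 = 3.605551
t = r·√(n−2)/√(1−r²) = 0.674 · 3.605551 / 0.738731 = 3.290

3.290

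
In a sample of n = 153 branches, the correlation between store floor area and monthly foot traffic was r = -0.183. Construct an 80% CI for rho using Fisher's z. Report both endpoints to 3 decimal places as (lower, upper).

(-0.282, -0.080)

Fisher z: z_r = atanh(r) = ½·ln((1+(-0.183))/(1−(-0.183))) = -0.185085
SE(z) = 1/√(n−3) = 1/√150 = 0.081650
80% ⇒ z* = 1.282; margin = 1.282·0.081650 = 0.104675
CI on z-scale: (-0.289760, -0.080410)
Back-transform: tanh(-0.289760) = -0.281914, tanh(-0.080410) = -0.080237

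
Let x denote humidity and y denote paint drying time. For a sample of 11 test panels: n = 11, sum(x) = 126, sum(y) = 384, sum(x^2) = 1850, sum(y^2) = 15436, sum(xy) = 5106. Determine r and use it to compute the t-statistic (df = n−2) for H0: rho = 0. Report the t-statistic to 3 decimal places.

S_xy = nΣxy − ΣxΣy = 11·5106 − 126·384 = 56166 − 48384 = 7782
S_xx = nΣx² − (Σx)² = 11·1850 − 126² = 20350 − 15876 = 4474
S_yy = nΣy² − (Σy)² = 11·15436 − 384² = 169796 − 147456 = 22340
r = S_xy / √(S_xx·S_yy) = 7782 / √(4474·22340) = 7782 / √99949160 = 7782 / 9997.4577 = 0.7784
t = r·√(n−2)/√(1−r²) = 0.7784·√9 / √(1−0.605907) = 2.335200 / 0.627768 = 3.720

3.720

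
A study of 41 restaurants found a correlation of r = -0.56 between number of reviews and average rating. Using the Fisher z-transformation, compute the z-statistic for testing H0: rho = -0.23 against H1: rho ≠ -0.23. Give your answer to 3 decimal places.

-2.457

Fisher z: atanh(-0.56) = -0.632833, atanh(-0.23) = -0.234189
z = (z_r − z_0)·√(n−3) = (-0.632833 − (-0.234189))·√38 = -0.398644 · 6.164414 = -2.457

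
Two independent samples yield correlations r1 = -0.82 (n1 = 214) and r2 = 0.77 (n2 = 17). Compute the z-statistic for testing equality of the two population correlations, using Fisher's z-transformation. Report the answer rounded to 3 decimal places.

-7.889

Fisher z-transforms: z1 = atanh(-0.82) = -1.156817, z2 = atanh(0.77) = 1.020328; difference d = -2.177145
Var(d) = 1/211 + 1/14 = 0.0047393 + 0.0714286 = 0.0761679
z = d/√Var(d) = -2.177145 / √0.0761679 = -2.177145 / 0.275985 = -7.889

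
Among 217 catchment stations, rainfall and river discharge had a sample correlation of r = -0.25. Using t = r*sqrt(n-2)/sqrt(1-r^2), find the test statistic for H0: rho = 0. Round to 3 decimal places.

-3.786

t = r·√(n−2) / √(1−r²) with r = -0.25, n = 217
  = -0.25·√215 / √(1 − 0.0625)
  = -0.25·14.662878 / 0.968246
  = -3.665719 / 0.968246 = -3.786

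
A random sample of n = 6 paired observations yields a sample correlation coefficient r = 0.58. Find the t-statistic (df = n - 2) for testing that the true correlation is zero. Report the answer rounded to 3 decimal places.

1.424

1 − r² = 1 − 0.3364 = 0.6636;  √(1−r²) = 0.814616
√(n−2) = √4 = 2.000000
t = r·√(n−2)/√(1−r²) = 0.58 · 2.000000 / 0.814616 = 1.424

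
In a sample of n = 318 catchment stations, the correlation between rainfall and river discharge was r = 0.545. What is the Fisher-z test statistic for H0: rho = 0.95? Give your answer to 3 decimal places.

-21.662

z_r = atanh(0.545) = 0.611241,  z_0 = atanh(0.95) = 1.831781
SE = 1/√(n−3) = 1/√315 = 0.056344
z = (z_r − z_0)/SE = (0.611241 − 1.831781) / 0.056344 = -1.220540 / 0.056344 = -21.662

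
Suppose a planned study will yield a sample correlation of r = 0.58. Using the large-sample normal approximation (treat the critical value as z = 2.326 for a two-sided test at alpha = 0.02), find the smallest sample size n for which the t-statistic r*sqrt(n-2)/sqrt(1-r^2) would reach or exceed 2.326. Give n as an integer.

13

r√(n−2)/√(1−r²) ≥ 2.326  ⇔  n−2 ≥ (2.326)²·(1−r²)/r²
(1−r²)/r² = (1−0.3364)/0.3364 = 1.9727
n ≥ 2 + 5.410276·1.9727 = 2 + 10.6729 = 12.6729
⌈12.6729⌉ = 13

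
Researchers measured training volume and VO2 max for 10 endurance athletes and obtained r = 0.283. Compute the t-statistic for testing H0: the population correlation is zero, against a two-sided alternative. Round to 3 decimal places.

0.835

t = r·√(n−2) / √(1−r²) with r = 0.283, n = 10
  = 0.283·√8 / √(1 − 0.080089)
  = 0.283·2.828427 / 0.959120
  = 0.800445 / 0.959120 = 0.835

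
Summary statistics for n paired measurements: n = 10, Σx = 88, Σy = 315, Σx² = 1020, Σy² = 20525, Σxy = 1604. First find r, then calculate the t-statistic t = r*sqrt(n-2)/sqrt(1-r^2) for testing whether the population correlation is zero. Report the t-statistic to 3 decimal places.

-2.967

S_xy = nΣxy − ΣxΣy = 10·1604 − 88·315 = 16040 − 27720 = -11680
S_xx = nΣx² − (Σx)² = 10·1020 − 88² = 10200 − 7744 = 2456
S_yy = nΣy² − (Σy)² = 10·20525 − 315² = 205250 − 99225 = 106025
r = S_xy / √(S_xx·S_yy) = -11680 / √(2456·106025) = -11680 / √260397400 = -11680 / 16136.8336 = -0.7238
t = r·√(n−2)/√(1−r²) = -0.7238·√8 / √(1−0.523886) = -2.047216 / 0.690010 = -2.967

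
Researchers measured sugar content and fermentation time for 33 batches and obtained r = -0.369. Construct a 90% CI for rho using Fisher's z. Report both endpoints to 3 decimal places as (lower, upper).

z_r = atanh(-0.369) = -0.387265;  SE = 1/√(n−3) = 1/√30 = 0.182574
z-limits: -0.387265 ± 1.645·0.182574 = -0.387265 ± 0.300334 = [-0.687599, -0.086931]
ρ-limits: (tanh -0.687599, tanh -0.086931) = (-0.596, -0.087)

(-0.596, -0.087)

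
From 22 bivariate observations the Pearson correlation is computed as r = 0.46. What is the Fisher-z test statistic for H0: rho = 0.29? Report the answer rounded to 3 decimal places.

0.866

Fisher z: atanh(0.46) = 0.497311, atanh(0.29) = 0.298566
z = (z_r − z_0)·√(n−3) = (0.497311 − 0.298566)·√19 = 0.198745 · 4.358899 = 0.866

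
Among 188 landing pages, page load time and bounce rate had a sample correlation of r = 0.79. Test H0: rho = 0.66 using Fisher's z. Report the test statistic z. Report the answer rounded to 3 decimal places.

z_r = atanh(0.79) = 1.071432,  z_0 = atanh(0.66) = 0.792814
SE = 1/√(n−3) = 1/√185 = 0.073521
z = (z_r − z_0)/SE = (1.071432 − 0.792814) / 0.073521 = 0.278618 / 0.073521 = 3.790

3.790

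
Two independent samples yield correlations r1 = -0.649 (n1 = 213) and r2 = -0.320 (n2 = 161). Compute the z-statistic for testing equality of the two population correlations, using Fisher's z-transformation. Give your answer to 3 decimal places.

-4.196

Fisher z-transforms: z1 = atanh(-0.649) = -0.773569, z2 = atanh(-0.320) = -0.331647; difference d = -0.441922
Var(d) = 1/210 + 1/158 = 0.0047619 + 0.0063291 = 0.0110910
z = d/√Var(d) = -0.441922 / √0.0110910 = -0.441922 / 0.105314 = -4.196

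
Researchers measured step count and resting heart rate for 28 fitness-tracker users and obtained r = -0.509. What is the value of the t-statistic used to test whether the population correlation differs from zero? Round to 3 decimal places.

-3.015

t = r·√(n−2) / √(1−r²) with r = -0.509, n = 28
  = -0.509·√26 / √(1 − 0.259081)
  = -0.509·5.099020 / 0.860767
  = -2.595401 / 0.860767 = -3.015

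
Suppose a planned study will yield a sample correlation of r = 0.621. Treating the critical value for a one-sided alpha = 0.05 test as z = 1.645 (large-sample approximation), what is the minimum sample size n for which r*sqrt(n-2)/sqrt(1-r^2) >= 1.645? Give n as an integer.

Need r·√(n−2)/√(1−r²) ≥ 1.645
√(n−2) ≥ 1.645·√(1−0.385641) / 0.621 = 1.645·0.783811 / 0.621 = 2.0763
n−2 ≥ 4.3110  ⇒  n ≥ 6.3110
Smallest integer n = 7

7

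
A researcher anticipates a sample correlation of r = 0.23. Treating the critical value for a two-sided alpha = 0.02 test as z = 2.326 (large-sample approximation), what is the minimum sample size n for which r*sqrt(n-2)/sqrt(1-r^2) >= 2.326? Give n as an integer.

r√(n−2)/√(1−r²) ≥ 2.326  ⇔  n−2 ≥ (2.326)²·(1−r²)/r²
(1−r²)/r² = (1−0.0529)/0.0529 = 17.9036
n ≥ 2 + 5.410276·17.9036 = 2 + 96.8634 = 98.8634
⌈98.8634⌉ = 99

99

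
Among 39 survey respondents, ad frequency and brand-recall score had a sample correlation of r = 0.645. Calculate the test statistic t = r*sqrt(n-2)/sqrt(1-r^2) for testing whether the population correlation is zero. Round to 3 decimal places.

5.134

1 − r² = 1 − 0.416025 = 0.583975;  √(1−r²) = 0.764183
√(n−2) = √37 = 6.082763
t = r·√(n−2)/√(1−r²) = 0.645 · 6.082763 / 0.764183 = 5.134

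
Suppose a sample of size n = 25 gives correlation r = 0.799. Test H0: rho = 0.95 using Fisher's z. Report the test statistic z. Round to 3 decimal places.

Fisher z: atanh(0.799) = 1.095841, atanh(0.95) = 1.831781
z = (z_r − z_0)·√(n−3) = (1.095841 − 1.831781)·√22 = -0.735940 · 4.690416 = -3.452

-3.452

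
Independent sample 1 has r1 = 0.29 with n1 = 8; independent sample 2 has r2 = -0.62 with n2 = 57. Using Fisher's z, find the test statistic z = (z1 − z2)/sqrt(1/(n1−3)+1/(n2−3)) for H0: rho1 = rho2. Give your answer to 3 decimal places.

z1 = atanh(0.29) = 0.298566,  z2 = atanh(-0.62) = -0.725005
SE = √(1/(n1−3) + 1/(n2−3)) = √(1/5 + 1/54) = √(0.2000000 + 0.0185185) = √0.2185185 = 0.467460
z = (z1 − z2)/SE = (0.298566 − (-0.725005)) / 0.467460 = 1.023571 / 0.467460 = 2.190

2.190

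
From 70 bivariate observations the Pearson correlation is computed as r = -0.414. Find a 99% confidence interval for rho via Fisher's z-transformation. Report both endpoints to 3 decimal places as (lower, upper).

z_r = atanh(-0.414) = -0.440429;  SE = 1/√(n−3) = 1/√67 = 0.122169
z-limits: -0.440429 ± 2.576·0.122169 = -0.440429 ± 0.314707 = [-0.755136, -0.125722]
ρ-limits: (tanh -0.755136, tanh -0.125722) = (-0.638, -0.125)

(-0.638, -0.125)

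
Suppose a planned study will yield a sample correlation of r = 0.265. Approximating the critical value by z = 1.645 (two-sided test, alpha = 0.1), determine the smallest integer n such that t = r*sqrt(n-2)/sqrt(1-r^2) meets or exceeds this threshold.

r√(n−2)/√(1−r²) ≥ 1.645  ⇔  n−2 ≥ (1.645)²·(1−r²)/r²
(1−r²)/r² = (1−0.070225)/0.070225 = 13.2399
n ≥ 2 + 2.706025·13.2399 = 2 + 35.8275 = 37.8275
⌈37.8275⌉ = 38

38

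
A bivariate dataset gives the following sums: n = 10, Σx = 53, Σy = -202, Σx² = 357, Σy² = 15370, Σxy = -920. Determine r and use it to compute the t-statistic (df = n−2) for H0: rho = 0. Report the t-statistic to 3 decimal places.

Numerator: nΣxy − (Σx)(Σy) = 10·(-920) − (53)(-202) = 1506
Denominator: √[(nΣx²−(Σx)²)(nΣy²−(Σy)²)]
  nΣx²−(Σx)² = 10·357 − 2809 = 761;  nΣy²−(Σy)² = 10·15370 − 40804 = 112896
  √(761·112896) = √85913856 = 9268.9728
r = 1506 / 9268.9728 = 0.1625
t = r·√(n−2)/√(1−r²) = 0.1625·√8 / √(1−0.026406) = 0.459619 / 0.986709 = 0.466

0.466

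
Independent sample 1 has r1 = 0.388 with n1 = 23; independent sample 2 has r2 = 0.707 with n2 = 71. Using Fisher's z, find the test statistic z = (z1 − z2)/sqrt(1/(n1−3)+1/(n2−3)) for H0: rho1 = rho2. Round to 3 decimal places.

Fisher z-transforms: z1 = atanh(0.388) = 0.409443, z2 = atanh(0.707) = 0.881160; difference d = -0.471717
Var(d) = 1/20 + 1/68 = 0.0500000 + 0.0147059 = 0.0647059
z = d/√Var(d) = -0.471717 / √0.0647059 = -0.471717 / 0.254374 = -1.854

-1.854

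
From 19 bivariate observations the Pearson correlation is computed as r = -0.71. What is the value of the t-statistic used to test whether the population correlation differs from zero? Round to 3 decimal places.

t = r·√(n−2) / √(1−r²) with r = -0.71, n = 19
  = -0.71·√17 / √(1 − 0.5041)
  = -0.71·4.123106 / 0.704202
  = -2.927405 / 0.704202 = -4.157

-4.157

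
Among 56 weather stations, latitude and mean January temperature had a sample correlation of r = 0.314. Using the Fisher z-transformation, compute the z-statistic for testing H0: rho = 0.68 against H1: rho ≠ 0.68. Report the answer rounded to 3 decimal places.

-3.670

z_r = atanh(0.314) = 0.324977,  z_0 = atanh(0.68) = 0.829114
SE = 1/√(n−3) = 1/√53 = 0.137361
z = (z_r − z_0)/SE = (0.324977 − 0.829114) / 0.137361 = -0.504137 / 0.137361 = -3.670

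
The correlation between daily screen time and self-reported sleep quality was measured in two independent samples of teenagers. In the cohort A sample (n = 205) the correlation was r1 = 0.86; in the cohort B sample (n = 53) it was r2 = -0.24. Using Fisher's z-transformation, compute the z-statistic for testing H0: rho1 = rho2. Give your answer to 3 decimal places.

Fisher z-transforms: z1 = atanh(0.86) = 1.293345, z2 = atanh(-0.24) = -0.244774; difference d = 1.538119
Var(d) = 1/202 + 1/50 = 0.0049505 + 0.0200000 = 0.0249505
z = d/√Var(d) = 1.538119 / √0.0249505 = 1.538119 / 0.157957 = 9.738

9.738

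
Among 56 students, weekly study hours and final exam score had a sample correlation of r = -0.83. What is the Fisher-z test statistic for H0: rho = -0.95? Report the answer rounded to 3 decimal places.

4.686

Fisher z: atanh(-0.83) = -1.188136, atanh(-0.95) = -1.831781
z = (z_r − z_0)·√(n−3) = (-1.188136 − (-1.831781))·√53 = 0.643645 · 7.280110 = 4.686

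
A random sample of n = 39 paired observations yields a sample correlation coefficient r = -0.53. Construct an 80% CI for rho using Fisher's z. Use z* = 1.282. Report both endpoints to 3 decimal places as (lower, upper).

(-0.666, -0.360)

Fisher z: z_r = atanh(r) = ½·ln((1+(-0.53))/(1−(-0.53))) = -0.590145
SE(z) = 1/√(n−3) = 1/√36 = 0.166667
80% ⇒ z* = 1.282; margin = 1.282·0.166667 = 0.213667
CI on z-scale: (-0.803812, -0.376478)
Back-transform: tanh(-0.803812) = -0.666162, tanh(-0.376478) = -0.359645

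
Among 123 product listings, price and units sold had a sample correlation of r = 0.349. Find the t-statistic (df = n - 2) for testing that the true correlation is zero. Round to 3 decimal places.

4.097

1 − r² = 1 − 0.121801 = 0.878199;  √(1−r²) = 0.937123
√(n−2) = √121 = 11.000000
t = r·√(n−2)/√(1−r²) = 0.349 · 11.000000 / 0.937123 = 4.097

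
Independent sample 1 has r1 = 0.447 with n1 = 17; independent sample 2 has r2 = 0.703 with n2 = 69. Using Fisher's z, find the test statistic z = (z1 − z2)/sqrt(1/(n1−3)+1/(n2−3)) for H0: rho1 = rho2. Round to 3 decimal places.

-1.333

Fisher z-transforms: z1 = atanh(0.447) = 0.480945, z2 = atanh(0.703) = 0.873207; difference d = -0.392262
Var(d) = 1/14 + 1/66 = 0.0714286 + 0.0151515 = 0.0865801
z = d/√Var(d) = -0.392262 / √0.0865801 = -0.392262 / 0.294245 = -1.333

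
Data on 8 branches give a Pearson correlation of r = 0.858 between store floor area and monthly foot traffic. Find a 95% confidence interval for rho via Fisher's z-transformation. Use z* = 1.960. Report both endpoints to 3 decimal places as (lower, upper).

(0.388, 0.974)

Fisher z: z_r = atanh(r) = ½·ln((1+0.858)/(1−0.858)) = 1.285714
SE(z) = 1/√(n−3) = 1/√5 = 0.447214
95% ⇒ z* = 1.960; margin = 1.960·0.447214 = 0.876539
CI on z-scale: (0.409175, 2.162253)
Back-transform: tanh(0.409175) = 0.387772, tanh(2.162253) = 0.973866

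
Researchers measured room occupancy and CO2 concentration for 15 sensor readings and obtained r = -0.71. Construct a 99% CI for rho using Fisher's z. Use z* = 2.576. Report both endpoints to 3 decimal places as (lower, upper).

(-0.926, -0.143)

z_r = atanh(-0.71) = -0.887184;  SE = 1/√(n−3) = 1/√12 = 0.288675
z-limits: -0.887184 ± 2.576·0.288675 = -0.887184 ± 0.743627 = [-1.630811, -0.143557]
ρ-limits: (tanh -1.630811, tanh -0.143557) = (-0.926, -0.143)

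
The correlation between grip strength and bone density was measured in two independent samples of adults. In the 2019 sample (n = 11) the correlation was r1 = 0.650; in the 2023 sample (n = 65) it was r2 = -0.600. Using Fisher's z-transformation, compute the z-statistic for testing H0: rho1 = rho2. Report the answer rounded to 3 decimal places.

Fisher z-transforms: z1 = atanh(0.650) = 0.775299, z2 = atanh(-0.600) = -0.693147; difference d = 1.468446
Var(d) = 1/8 + 1/62 = 0.1250000 + 0.0161290 = 0.1411290
z = d/√Var(d) = 1.468446 / √0.1411290 = 1.468446 / 0.375671 = 3.909

3.909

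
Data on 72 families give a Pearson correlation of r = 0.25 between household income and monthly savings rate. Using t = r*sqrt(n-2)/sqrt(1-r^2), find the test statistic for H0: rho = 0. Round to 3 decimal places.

1 − r² = 1 − 0.0625 = 0.9375;  √(1−r²) = 0.968246
√(n−2) = √70 = 8.366600
t = r·√(n−2)/√(1−r²) = 0.25 · 8.366600 / 0.968246 = 2.160

2.160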